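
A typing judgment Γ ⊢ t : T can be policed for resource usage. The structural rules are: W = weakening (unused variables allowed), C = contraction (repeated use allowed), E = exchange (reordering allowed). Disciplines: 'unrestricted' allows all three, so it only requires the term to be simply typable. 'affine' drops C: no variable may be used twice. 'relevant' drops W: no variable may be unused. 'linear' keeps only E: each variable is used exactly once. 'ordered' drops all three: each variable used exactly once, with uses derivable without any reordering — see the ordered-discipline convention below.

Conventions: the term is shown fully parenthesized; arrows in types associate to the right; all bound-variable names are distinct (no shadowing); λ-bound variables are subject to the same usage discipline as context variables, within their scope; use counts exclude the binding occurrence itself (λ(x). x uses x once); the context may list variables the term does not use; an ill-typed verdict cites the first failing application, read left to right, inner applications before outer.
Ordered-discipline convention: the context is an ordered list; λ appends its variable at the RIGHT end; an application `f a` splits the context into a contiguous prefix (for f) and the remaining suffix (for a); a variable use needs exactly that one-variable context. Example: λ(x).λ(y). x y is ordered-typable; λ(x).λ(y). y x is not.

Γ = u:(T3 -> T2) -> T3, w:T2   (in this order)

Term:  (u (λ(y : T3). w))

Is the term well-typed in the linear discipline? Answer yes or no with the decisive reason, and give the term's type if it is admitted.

no — unused: y — weakening required
usage: u=1, w=1, y (bound)=0
use order (left to right): u, w
typing: the term checks, with type T3
all disciplines: ordered ✗, linear ✗, affine ✓, relevant ✗, unrestricted ✓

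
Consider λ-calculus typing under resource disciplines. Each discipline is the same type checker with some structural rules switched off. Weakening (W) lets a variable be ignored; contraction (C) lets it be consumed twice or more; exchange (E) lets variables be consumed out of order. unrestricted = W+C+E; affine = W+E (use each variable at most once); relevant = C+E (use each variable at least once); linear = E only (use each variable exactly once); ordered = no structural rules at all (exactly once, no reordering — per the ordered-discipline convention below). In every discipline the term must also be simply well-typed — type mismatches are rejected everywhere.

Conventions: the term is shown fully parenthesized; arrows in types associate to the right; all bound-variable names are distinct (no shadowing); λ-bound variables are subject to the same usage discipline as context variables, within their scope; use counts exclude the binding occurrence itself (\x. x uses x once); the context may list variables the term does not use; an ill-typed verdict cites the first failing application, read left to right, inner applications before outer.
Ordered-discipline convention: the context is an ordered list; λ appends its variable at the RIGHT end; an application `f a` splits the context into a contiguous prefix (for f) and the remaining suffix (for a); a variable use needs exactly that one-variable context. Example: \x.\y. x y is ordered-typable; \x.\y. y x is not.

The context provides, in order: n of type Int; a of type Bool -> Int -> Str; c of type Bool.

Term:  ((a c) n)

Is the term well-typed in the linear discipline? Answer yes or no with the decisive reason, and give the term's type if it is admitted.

yes — each of n, a, c used exactly once; term : Str
counts: n: 1×; a: 1×; c: 1×
order of uses: a, c, n
typing: the term checks, with type Str
summary: ordered ✗ | linear ✓ | affine ✓ | relevant ✓ | unrestricted ✓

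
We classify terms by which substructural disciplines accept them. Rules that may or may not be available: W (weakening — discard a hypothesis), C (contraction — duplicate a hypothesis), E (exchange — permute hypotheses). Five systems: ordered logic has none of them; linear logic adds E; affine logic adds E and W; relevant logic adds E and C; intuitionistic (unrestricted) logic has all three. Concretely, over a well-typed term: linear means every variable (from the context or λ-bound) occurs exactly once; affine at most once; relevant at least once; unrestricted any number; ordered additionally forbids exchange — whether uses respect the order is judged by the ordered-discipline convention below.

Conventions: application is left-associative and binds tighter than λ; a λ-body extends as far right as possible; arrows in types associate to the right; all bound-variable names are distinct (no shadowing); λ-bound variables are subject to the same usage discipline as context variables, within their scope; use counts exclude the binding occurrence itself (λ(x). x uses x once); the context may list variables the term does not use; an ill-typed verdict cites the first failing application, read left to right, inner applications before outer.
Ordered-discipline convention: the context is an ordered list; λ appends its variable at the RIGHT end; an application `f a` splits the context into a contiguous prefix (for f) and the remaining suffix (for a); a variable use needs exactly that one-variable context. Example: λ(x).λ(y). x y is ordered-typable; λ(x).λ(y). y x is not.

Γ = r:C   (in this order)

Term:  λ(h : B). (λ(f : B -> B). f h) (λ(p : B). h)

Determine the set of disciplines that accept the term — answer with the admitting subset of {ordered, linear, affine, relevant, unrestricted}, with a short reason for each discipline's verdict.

accepted by: unrestricted
variable uses: r: 0×, h [bound]: 2×, f [bound]: 1×, p [bound]: 0×
left-to-right use order: f, h, h
typing: ✓ — B -> B
ordered: ✗, needs contraction — h ×2; needs weakening: r, p unused
linear: ✗, needs contraction — h ×2; needs weakening: r, p unused
affine: ✗, needs contraction — h ×2
relevant: ✗, needs weakening: r, p unused
unrestricted: ✓, simply typable at B -> B; W, C, E all held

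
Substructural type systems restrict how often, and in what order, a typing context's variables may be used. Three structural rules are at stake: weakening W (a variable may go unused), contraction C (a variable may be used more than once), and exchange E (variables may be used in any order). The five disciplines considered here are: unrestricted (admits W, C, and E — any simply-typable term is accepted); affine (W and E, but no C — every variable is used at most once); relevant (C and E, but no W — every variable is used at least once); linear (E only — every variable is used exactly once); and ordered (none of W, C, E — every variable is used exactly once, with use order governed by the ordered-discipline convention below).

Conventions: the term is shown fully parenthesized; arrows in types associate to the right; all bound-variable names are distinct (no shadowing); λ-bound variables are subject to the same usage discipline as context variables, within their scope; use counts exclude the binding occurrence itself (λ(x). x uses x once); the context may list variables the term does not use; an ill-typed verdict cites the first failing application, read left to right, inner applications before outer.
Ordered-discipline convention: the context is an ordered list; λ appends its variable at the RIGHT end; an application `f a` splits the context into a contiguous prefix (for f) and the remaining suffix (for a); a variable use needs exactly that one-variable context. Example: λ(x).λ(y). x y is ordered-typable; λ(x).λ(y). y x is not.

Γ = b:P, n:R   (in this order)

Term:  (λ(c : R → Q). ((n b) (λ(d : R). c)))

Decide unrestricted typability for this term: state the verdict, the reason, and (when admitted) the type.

no — fails simple typing
use counts: b: 1, n: 1, c (bound): 1, d (bound): 0
order of uses: n, b, c
typing: ill-typed: non-arrow in function slot: R
across the five disciplines: ordered ✗ · linear ✗ · affine ✗ · relevant ✗ · unrestricted ✗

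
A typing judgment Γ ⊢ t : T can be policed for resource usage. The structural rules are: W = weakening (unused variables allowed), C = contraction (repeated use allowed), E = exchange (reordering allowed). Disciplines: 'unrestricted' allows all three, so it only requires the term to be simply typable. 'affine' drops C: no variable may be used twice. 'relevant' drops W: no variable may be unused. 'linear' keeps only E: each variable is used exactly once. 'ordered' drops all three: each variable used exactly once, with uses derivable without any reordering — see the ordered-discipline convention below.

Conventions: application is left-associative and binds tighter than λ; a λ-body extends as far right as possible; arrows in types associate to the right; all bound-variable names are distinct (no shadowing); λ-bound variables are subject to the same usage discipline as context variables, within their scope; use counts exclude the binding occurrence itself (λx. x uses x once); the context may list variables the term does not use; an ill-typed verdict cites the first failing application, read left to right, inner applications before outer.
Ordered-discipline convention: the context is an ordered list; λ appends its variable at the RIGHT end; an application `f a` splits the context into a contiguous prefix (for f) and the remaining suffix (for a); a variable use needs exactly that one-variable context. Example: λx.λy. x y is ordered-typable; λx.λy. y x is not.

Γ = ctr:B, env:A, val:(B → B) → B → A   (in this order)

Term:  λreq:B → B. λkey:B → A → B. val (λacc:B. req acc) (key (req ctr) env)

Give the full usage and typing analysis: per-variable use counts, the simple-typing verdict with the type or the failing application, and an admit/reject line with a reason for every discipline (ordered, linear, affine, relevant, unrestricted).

counts: ctr ×1; env ×1; val ×1; req (bound) ×2; key (bound) ×1; acc (bound) ×1
order of uses: val, req, acc, key, req, ctr, env
typing: the term checks, with type (B → B) → (B → A → B) → A
ordered: ✗ — req ×2 used more than once (contraction)
linear: ✗ — req ×2 used more than once (contraction)
affine: ✗ — req ×2 used more than once (contraction)
relevant: ✓ — at least one use each (ctr, env, val, req, key, acc)
unrestricted: ✓ — well-typed at (B → B) → (B → A → B) → A; no restrictions here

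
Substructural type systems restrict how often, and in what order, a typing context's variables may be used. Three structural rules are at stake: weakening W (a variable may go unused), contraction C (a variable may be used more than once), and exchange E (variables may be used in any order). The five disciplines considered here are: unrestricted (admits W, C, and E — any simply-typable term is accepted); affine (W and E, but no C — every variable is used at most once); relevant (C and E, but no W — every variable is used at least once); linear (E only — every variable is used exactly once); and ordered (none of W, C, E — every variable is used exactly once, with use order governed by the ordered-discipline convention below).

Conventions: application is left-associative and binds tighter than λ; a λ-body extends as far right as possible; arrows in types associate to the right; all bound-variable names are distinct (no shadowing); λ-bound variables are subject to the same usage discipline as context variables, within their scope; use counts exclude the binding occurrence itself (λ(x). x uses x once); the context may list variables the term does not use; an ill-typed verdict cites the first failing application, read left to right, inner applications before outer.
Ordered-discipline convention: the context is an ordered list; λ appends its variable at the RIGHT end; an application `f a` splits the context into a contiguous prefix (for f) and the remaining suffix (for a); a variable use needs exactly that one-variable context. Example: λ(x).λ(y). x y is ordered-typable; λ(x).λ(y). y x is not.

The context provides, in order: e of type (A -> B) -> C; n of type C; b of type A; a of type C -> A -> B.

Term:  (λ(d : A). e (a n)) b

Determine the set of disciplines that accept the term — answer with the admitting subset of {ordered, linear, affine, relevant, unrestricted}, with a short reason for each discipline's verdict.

accepted by: affine, unrestricted
usage: e: 1, n: 1, b: 1, a: 1, d [bound]: 0
order of uses: e, a, n, b
typing: well-typed — term : C
ordered ✗ (d never used (weakening))
linear ✗ (d never used (weakening))
affine ✓ (no duplicate uses among e, n, b, a, d)
relevant ✗ (d never used (weakening))
unrestricted ✓ (type-checks (C) and nothing is barred)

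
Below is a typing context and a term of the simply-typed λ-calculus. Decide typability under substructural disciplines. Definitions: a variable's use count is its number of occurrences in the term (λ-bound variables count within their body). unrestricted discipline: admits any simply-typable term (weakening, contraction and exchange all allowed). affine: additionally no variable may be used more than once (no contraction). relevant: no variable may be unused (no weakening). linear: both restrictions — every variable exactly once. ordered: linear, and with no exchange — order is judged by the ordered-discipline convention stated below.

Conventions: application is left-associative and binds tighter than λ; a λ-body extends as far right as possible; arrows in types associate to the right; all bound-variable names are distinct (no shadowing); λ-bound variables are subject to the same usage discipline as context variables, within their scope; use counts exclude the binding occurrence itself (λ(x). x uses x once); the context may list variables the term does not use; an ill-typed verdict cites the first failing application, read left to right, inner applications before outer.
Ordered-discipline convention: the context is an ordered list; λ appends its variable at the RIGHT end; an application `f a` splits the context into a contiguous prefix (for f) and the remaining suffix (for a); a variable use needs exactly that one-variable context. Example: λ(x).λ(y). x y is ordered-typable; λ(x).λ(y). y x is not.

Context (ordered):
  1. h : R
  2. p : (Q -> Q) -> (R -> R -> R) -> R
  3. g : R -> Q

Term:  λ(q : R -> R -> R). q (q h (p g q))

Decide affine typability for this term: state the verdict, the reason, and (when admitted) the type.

no — the type mismatch rejects it
counts: h: 1, p: 1, g: 1, q [bound]: 3
uses in reading order: q, q, h, p, g, q
typing: ill-typed: argument of type R -> Q where Q -> Q is required
per-discipline verdicts: ordered ✗ · linear ✗ · affine ✗ · relevant ✗ · unrestricted ✗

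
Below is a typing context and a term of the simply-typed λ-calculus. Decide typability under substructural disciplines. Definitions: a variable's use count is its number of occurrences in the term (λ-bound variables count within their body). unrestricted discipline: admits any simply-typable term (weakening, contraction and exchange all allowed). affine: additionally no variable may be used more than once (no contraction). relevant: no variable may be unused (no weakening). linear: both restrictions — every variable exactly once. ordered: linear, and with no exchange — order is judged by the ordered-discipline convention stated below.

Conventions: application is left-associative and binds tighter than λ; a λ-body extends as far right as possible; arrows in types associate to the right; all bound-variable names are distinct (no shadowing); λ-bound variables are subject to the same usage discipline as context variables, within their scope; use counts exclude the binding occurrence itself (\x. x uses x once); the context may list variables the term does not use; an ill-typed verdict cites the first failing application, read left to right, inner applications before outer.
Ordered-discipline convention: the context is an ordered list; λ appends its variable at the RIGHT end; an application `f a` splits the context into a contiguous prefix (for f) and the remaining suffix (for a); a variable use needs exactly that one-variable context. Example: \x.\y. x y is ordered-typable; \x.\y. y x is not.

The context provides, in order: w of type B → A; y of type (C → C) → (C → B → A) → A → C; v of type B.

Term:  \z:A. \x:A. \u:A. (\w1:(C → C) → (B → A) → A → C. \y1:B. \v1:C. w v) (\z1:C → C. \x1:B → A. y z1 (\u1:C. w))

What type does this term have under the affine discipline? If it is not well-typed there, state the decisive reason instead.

not well-typed under affine — uses contraction: w ×2
usage: w=2, y=1, v=1, z (λ-bound)=0, x (λ-bound)=0, u (λ-bound)=0, w1 (λ-bound)=0, y1 (λ-bound)=0, v1 (λ-bound)=0, z1 (λ-bound)=1, x1 (λ-bound)=0, u1 (λ-bound)=0
order of uses: w, v, y, z1, w
typing: ✓ — A → A → A → B → C → A
across the five disciplines: ordered ✗; linear ✗; affine ✗; relevant ✗; unrestricted ✓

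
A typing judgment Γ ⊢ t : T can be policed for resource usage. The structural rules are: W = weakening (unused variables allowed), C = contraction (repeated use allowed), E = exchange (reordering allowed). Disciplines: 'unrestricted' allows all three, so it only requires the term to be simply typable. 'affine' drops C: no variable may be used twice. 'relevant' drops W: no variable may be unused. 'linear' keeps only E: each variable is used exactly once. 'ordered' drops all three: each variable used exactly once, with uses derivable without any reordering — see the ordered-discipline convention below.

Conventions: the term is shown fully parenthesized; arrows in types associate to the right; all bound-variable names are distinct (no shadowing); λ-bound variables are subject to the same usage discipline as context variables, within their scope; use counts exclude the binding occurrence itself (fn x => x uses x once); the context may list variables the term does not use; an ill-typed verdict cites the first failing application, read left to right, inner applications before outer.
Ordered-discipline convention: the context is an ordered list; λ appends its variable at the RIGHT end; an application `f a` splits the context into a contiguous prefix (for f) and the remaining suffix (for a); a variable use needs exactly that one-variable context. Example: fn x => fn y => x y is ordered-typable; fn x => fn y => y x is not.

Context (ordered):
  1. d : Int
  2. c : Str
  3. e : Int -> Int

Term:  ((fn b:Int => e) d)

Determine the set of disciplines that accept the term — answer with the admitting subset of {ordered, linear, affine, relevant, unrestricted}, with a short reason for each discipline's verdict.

admitted in: affine, unrestricted
use counts: d ×1; c ×0; e ×1; b (λ-bound) ×0
uses in reading order: e, d
typing: ✓ — Int -> Int
ordered: ✗, unused: c, b — weakening required
linear: ✗, unused: c, b — weakening required
affine: ✓, none of d, c, e, b used more than once
relevant: ✗, unused: c, b — weakening required
unrestricted: ✓, type-checks (Int -> Int) and nothing is barred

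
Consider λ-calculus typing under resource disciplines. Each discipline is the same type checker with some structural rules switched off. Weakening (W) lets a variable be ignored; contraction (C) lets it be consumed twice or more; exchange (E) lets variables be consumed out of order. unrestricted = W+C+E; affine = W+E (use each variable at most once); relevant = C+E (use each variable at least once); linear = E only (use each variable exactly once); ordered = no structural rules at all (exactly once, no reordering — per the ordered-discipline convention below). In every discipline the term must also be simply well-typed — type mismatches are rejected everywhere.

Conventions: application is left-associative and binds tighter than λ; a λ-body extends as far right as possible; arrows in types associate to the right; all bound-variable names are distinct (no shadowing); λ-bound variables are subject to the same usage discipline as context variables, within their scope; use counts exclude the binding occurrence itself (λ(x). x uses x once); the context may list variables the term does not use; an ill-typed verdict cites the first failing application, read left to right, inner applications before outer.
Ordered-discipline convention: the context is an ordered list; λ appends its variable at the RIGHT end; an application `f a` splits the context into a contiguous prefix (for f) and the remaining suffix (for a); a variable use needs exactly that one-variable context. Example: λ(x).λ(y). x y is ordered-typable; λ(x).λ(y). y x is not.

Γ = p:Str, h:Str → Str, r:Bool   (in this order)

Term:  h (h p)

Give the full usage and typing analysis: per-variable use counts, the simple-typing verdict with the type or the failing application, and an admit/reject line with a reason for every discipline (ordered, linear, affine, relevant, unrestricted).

usage: p: 1; h: 2; r: 0
uses in reading order: h, h, p
typing: well-typed — term : Str
ordered: ✗ — h ×2 used more than once (contraction); needs weakening: r unused
linear: ✗ — h ×2 used more than once (contraction); needs weakening: r unused
affine: ✗ — h ×2 used more than once (contraction)
relevant: ✗ — needs weakening: r unused
unrestricted: ✓ — simply typable at Str; W, C, E all held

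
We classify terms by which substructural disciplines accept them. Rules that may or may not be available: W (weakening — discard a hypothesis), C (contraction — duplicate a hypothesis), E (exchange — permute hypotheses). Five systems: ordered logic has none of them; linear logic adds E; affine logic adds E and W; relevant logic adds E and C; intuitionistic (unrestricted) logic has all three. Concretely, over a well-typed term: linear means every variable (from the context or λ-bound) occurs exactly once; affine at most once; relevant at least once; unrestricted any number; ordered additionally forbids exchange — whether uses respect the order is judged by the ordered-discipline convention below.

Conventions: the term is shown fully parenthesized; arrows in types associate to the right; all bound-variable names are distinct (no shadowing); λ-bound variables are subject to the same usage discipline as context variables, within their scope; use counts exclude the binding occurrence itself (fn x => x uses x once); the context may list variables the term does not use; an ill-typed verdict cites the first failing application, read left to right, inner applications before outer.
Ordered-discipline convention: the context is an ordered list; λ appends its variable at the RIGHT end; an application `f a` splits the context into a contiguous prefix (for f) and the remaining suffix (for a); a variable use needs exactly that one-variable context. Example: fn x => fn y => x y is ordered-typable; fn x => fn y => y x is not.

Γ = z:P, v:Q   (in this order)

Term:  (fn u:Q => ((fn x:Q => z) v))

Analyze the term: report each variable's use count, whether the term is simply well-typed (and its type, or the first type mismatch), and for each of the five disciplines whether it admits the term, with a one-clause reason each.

counts: z: 1×; v: 1×; u [bound]: 0×; x [bound]: 0×
left-to-right use order: z, v
typing: well-typed at Q -> P
ordered: ✗, u, x never used (weakening)
linear: ✗, u, x never used (weakening)
affine: ✓, z, v, u, x: no repeats, contraction unneeded
relevant: ✗, u, x never used (weakening)
unrestricted: ✓, well-typed at Q -> P; no restrictions here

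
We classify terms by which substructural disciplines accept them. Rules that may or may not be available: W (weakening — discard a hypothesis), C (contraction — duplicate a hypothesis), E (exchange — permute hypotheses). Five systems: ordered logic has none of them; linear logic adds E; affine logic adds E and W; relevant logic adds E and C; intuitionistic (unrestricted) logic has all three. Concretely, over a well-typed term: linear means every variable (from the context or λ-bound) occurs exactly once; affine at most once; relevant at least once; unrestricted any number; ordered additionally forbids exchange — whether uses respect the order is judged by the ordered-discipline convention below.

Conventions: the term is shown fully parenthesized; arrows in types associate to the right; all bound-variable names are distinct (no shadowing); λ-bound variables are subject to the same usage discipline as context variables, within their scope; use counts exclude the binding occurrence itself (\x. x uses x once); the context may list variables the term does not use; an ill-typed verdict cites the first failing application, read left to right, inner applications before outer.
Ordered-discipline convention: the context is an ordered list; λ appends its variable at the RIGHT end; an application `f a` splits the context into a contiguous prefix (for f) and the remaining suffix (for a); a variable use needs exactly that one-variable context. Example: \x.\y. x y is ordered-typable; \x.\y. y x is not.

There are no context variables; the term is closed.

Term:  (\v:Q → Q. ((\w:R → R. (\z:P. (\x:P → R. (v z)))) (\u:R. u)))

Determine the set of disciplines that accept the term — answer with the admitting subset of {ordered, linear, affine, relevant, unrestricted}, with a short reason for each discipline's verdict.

admitted in: none
variable uses: v (λ-bound)=1, w (λ-bound)=0, z (λ-bound)=1, x (λ-bound)=0, u (λ-bound)=1
left-to-right use order: v, z, u
typing: ill-typed: a function awaiting Q gets P
ordered: ✗ — fails simple typing
linear: ✗ — a type mismatch blocks all five
affine: ✗ — the type mismatch rejects it
relevant: ✗ — not simply typable
unrestricted: ✗ — fails simple typing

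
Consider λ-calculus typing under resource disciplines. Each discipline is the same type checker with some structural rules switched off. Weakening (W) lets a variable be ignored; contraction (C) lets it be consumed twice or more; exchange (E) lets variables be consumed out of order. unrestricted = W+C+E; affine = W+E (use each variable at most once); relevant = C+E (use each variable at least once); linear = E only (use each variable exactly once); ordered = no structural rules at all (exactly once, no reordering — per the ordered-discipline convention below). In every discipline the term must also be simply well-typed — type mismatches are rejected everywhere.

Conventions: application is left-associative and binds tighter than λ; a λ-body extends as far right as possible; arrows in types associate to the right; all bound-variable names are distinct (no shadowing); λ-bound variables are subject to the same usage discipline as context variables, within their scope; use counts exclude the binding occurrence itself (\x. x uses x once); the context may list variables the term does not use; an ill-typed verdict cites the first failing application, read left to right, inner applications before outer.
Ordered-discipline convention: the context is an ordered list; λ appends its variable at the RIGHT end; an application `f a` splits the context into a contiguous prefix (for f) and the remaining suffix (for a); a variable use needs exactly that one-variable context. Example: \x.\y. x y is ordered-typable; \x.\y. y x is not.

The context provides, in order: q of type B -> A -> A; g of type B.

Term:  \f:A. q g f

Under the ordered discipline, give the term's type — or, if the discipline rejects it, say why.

term : A -> A
usage: q: 1; g: 1; f [bound]: 1
order of uses: q, g, f
typing: ✓ — A -> A
summary: ordered ✓, linear ✓, affine ✓, relevant ✓, unrestricted ✓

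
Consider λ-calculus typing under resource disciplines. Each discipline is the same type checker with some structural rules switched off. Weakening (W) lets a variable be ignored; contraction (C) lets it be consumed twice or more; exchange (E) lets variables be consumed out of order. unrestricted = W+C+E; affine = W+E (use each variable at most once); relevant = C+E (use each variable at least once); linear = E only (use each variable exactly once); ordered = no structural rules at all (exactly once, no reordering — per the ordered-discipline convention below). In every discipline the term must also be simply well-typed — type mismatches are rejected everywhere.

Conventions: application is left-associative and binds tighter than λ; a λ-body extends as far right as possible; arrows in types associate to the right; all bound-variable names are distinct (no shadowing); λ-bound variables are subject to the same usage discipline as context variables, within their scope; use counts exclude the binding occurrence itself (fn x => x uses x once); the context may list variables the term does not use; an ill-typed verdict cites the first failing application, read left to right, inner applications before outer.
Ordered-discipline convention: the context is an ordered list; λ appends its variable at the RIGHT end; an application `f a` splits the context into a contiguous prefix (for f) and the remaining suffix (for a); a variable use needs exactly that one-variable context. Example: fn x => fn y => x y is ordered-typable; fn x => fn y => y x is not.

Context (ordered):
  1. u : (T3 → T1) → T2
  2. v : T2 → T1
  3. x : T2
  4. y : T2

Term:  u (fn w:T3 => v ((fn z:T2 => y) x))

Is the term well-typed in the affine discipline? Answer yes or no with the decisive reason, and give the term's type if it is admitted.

yes — u, v, x, y, w, z: no repeats, contraction unneeded; term : T2
variable uses: u ×1, v ×1, x ×1, y ×1, w (λ-bound) ×0, z (λ-bound) ×0
uses in reading order: u, v, y, x
typing: ✓ — T2
summary: ordered ✗; linear ✗; affine ✓; relevant ✗; unrestricted ✓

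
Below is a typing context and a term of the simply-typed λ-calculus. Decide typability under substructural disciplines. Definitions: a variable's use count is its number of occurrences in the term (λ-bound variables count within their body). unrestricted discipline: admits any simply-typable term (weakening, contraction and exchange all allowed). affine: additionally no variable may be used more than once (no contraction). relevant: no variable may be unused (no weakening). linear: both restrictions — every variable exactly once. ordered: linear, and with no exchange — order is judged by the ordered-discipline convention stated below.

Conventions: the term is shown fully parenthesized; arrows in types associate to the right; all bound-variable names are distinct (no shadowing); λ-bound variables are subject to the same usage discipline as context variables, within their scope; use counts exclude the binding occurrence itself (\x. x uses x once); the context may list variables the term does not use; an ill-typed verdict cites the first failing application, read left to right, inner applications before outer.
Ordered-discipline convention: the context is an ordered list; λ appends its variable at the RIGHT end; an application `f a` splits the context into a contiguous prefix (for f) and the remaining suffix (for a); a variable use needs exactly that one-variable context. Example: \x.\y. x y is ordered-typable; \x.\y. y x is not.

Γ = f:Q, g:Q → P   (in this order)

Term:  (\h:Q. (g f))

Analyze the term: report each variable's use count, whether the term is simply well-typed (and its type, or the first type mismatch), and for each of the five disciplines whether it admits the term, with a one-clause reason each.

counts: f=1; g=1; h [bound]=0
uses in reading order: g, f
typing: the term checks, with type Q → P
ordered: ✗, h never used (weakening)
linear: ✗, h never used (weakening)
affine: ✓, f, g, h: no repeats, contraction unneeded
relevant: ✗, h never used (weakening)
unrestricted: ✓, type-checks (Q → P) and nothing is barred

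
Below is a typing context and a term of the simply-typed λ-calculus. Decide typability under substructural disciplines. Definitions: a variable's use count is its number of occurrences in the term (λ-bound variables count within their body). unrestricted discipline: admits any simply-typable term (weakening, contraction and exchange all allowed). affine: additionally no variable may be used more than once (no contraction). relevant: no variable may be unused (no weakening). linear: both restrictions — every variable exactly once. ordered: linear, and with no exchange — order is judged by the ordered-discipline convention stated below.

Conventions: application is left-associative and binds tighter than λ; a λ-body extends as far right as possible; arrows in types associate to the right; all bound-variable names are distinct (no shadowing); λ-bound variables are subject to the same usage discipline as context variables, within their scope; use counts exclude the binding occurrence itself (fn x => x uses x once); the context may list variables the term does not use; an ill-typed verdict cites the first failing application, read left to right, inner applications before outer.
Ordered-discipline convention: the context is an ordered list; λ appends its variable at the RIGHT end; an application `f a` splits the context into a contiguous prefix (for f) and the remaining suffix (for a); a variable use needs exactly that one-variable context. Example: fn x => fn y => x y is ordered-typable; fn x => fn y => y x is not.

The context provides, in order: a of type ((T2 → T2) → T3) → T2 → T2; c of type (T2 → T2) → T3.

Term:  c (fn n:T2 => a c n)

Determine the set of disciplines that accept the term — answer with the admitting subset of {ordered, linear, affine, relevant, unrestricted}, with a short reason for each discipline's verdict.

admitted in: relevant, unrestricted
counts: a ×1, c ×2, n (λ-bound) ×1
order of uses: c, a, c, n
typing: ✓ — T3
ordered: ✗, uses contraction: c ×2
linear: ✗, uses contraction: c ×2
affine: ✗, uses contraction: c ×2
relevant: ✓, none of a, c, n goes unused
unrestricted: ✓, well-typed at T3; no restrictions here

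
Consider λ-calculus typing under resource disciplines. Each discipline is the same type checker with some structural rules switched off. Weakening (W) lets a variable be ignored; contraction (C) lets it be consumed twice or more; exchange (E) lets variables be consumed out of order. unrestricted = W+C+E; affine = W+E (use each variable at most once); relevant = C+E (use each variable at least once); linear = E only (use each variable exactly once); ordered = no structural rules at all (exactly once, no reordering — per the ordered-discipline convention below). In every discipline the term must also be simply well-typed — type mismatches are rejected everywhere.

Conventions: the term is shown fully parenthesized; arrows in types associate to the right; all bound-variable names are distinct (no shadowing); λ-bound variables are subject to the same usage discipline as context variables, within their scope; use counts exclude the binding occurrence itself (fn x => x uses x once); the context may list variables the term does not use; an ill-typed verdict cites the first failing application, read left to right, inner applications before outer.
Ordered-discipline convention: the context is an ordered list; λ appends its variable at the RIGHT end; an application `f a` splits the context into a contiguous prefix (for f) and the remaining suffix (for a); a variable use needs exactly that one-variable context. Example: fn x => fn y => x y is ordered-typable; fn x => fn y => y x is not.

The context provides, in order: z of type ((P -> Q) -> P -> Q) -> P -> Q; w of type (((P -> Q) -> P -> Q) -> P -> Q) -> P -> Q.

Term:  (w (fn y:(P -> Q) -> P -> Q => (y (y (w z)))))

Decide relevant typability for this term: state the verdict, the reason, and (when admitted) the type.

yes — at least one use each (z, w, y); term : P -> Q
use counts: z=1; w=2; y [bound]=2
left-to-right use order: w, y, y, w, z
typing: ✓ — P -> Q
summary: ordered ✗ · linear ✗ · affine ✗ · relevant ✓ · unrestricted ✓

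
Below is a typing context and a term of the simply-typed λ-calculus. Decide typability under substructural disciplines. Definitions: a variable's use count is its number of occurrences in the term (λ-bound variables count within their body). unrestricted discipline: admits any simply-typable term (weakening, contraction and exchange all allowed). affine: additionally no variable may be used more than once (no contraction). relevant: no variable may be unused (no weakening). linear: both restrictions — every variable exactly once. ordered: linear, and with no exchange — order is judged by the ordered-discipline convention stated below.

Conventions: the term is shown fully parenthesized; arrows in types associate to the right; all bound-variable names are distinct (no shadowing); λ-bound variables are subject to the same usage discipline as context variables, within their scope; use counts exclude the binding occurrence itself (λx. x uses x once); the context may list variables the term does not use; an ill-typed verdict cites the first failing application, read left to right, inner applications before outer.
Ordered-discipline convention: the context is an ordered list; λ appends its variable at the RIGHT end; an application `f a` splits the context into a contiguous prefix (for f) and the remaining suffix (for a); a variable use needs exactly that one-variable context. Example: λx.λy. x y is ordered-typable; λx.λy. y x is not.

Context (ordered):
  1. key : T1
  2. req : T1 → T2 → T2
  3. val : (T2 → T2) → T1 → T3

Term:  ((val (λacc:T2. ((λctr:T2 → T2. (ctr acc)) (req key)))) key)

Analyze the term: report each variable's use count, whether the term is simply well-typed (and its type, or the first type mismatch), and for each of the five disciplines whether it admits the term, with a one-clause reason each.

counts: key: 2, req: 1, val: 1, acc (bound): 1, ctr (bound): 1
left-to-right use order: val, ctr, acc, req, key, key
typing: ✓ — T3
ordered: ✗ — uses contraction: key ×2
linear: ✗ — uses contraction: key ×2
affine: ✗ — uses contraction: key ×2
relevant: ✓ — every one of key, req, val, acc, ctr appears
unrestricted: ✓ — well-typed at T3; no restrictions here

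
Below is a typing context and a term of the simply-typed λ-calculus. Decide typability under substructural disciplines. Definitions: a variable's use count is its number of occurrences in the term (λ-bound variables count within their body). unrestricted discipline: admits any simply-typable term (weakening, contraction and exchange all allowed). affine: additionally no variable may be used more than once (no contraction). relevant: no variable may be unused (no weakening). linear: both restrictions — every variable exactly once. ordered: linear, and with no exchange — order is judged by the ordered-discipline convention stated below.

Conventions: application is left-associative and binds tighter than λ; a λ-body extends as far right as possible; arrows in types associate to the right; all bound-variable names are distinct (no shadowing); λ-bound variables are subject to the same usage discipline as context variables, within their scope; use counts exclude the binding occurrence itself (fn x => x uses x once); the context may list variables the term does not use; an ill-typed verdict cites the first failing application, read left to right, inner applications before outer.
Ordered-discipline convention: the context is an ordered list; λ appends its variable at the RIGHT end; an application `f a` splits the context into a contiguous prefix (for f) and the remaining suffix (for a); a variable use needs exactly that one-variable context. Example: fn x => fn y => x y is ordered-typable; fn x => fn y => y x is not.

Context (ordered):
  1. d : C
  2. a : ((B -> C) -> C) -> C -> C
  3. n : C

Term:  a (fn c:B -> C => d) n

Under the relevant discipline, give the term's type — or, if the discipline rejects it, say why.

not well-typed under relevant — c never used (weakening)
variable uses: d=1; a=1; n=1; c [bound]=0
order of uses: a, d, n
typing: the term checks, with type C
summary: ordered ✗; linear ✗; affine ✓; relevant ✗; unrestricted ✓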